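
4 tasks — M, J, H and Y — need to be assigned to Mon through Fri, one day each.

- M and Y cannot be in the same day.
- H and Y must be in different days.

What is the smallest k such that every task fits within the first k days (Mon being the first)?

Could 1 day be enough, i.e. nothing placed later than Mon? No: Y can't share with M (Mon) → nothing is left.
So 1 day is not enough.
2 works (last occupied day: Tue): for example H in Mon, Y in Tue, M in Mon, J in Mon.

2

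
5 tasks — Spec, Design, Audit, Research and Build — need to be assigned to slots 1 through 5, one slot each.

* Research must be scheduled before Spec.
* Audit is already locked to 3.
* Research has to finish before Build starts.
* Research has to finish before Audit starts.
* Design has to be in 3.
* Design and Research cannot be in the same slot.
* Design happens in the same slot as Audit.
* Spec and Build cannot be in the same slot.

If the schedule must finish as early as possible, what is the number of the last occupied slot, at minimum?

The precedence chain requires at least 2 distinct slots.
Design can't be placed before 3, so the schedule must run through at least slot 3.
3 works (last occupied slot: 3): for example Research=1; Audit=3; Spec=2; Design=3; Build=3.

3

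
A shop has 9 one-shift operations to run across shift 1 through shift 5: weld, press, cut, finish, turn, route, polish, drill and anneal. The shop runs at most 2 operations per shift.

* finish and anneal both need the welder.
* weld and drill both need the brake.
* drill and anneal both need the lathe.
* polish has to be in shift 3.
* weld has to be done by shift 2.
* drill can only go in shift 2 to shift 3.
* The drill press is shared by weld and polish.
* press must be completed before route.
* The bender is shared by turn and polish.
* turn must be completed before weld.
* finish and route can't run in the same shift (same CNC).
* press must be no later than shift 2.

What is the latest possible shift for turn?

shift 1

Downstream work caps turn at shift 1.
turn at shift 1 is achievable: drill=shift 3; press=shift 1; turn=shift 1; polish=shift 3; finish=shift 4; weld=shift 2; anneal=shift 5; cut=shift 4; route=shift 2.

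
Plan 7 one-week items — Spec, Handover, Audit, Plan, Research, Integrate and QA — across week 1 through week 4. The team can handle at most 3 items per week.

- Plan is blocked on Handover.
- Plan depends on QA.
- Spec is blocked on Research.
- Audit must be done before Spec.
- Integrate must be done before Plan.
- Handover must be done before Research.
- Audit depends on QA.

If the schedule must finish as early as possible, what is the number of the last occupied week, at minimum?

3

The precedence chain requires at least 3 distinct weeks.
With at most 3 per week and 7 tasks, at least 3 weeks are needed.
3 works (last occupied week: week 3): for example QA -> week 1, Audit -> week 2, Handover -> week 1, Research -> week 2, Plan -> week 2, Spec -> week 3, Integrate -> week 1.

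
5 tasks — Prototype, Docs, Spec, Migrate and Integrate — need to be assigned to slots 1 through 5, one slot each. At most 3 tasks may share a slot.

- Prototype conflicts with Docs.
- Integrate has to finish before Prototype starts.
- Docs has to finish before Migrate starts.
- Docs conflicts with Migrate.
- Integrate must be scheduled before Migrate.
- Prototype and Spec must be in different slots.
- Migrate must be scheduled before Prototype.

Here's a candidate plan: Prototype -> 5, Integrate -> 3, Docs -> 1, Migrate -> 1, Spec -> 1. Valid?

Integrate must be scheduled before Migrate — violated.
Docs conflicts with Migrate — violated.
Prototype and Spec must be in different slots — holds.
At most 3 tasks may share a slot — holds.
Integrate has to finish before Prototype starts — holds.
Migrate must be scheduled before Prototype — holds.
Docs has to finish before Migrate starts — violated.
Prototype conflicts with Docs — holds.

Invalid. Integrate must be scheduled before Migrate.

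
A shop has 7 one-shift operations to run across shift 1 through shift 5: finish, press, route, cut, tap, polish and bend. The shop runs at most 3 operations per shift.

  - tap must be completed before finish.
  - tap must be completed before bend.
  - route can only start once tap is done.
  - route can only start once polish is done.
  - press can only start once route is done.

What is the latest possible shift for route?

Precedence pushes route to at least shift 2; downstream work caps route at shift 4.
route at shift 4 is achievable: cut=shift 1; finish=shift 2; press=shift 5; polish=shift 1; route=shift 4; tap=shift 1; bend=shift 2.

shift 4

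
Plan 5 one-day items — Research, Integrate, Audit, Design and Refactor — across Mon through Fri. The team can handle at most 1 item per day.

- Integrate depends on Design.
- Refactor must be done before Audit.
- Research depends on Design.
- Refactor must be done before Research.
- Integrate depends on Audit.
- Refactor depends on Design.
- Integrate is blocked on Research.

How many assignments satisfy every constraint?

2

Enumerating: Refactor in Tue; Research in Wed; Integrate in Fri; Design in Mon; Audit in Thu | Refactor in Tue; Design in Mon; Audit in Wed; Integrate in Fri; Research in Thu.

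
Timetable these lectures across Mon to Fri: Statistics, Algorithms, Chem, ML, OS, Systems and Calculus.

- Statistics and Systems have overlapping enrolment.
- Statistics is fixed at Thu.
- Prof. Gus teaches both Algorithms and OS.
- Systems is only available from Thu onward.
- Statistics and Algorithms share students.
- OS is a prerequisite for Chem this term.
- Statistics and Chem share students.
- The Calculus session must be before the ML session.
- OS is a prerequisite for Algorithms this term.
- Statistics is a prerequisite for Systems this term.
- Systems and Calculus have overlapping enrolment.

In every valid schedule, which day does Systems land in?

Fri

Systems's window is Thu–Fri.
Statistics is fixed at Thu, and Systems can't share a day with Statistics.
So Systems must be Fri.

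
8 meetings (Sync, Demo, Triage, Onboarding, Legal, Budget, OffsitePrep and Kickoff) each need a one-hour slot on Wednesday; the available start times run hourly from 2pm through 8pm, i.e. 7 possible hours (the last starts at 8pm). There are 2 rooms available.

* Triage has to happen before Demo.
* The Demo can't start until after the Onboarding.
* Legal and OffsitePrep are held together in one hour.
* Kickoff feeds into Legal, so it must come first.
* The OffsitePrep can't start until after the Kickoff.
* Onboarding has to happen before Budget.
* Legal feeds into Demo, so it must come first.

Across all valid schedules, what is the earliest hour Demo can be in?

Precedence pushes Demo to at least 4pm.
Demo at 5pm is achievable: OffsitePrep -> 3pm, Budget -> 4pm, Sync -> 5pm, Kickoff -> 2pm, Demo -> 5pm, Triage -> 4pm, Legal -> 3pm, Onboarding -> 2pm.
Nothing earlier works — the capacity limit rule out every hour before 5pm.

5pm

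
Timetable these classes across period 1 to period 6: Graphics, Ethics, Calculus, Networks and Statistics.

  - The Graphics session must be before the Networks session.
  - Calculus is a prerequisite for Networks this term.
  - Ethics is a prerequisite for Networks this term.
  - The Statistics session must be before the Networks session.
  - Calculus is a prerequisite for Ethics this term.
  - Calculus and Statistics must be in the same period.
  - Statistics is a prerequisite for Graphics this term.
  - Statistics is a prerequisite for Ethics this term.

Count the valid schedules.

50

Splitting on Graphics: it can be period 2 (10), period 3 (15), period 4 (15), period 5 (10). Listing each branch's schedules as (Ethics, Calculus, Networks, Statistics) by period number:
Graphics=period 2: (2,1,3,1) (2,1,4,1) (2,1,5,1) (2,1,6,1) (3,1,4,1) (3,1,5,1) (3,1,6,1) (4,1,5,1) (4,1,6,1) (5,1,6,1) — 10.
Graphics=period 3: (2,1,4,1) (2,1,5,1) (2,1,6,1) (3,1,4,1) (3,1,5,1) (3,1,6,1) (3,2,4,2) (3,2,5,2) (3,2,6,2) (4,1,5,1) (4,1,6,1) (4,2,5,2) (4,2,6,2) (5,1,6,1) (5,2,6,2) — 15.
Graphics=period 4: (2,1,5,1) (2,1,6,1) (3,1,5,1) (3,1,6,1) (3,2,5,2) (3,2,6,2) (4,1,5,1) (4,1,6,1) (4,2,5,2) (4,2,6,2) (4,3,5,3) (4,3,6,3) (5,1,6,1) (5,2,6,2) (5,3,6,3) — 15.
Graphics=period 5: (2,1,6,1) (3,1,6,1) (3,2,6,2) (4,1,6,1) (4,2,6,2) (4,3,6,3) (5,1,6,1) (5,2,6,2) (5,3,6,3) (5,4,6,4) — 10.
Summing: 10 + 15 + 15 + 10 = 50.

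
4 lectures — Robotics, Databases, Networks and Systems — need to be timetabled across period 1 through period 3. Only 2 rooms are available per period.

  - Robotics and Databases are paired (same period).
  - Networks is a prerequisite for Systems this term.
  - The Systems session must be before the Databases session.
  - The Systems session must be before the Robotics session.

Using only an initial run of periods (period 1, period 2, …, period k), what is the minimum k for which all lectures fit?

The precedence chain requires at least 3 distinct periods.
With at most 2 per period and 4 lectures, at least 2 periods are needed.
3 works (last occupied period: period 3): for example Systems -> period 2, Robotics -> period 3, Networks -> period 1, Databases -> period 3.

3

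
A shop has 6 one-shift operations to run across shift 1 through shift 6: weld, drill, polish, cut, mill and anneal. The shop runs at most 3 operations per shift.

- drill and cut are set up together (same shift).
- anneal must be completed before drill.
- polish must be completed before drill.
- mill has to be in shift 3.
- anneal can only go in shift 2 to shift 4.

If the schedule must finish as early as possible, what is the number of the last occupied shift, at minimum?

3

The precedence chain requires at least 2 distinct shifts.
With at most 3 per shift and 6 operations, at least 2 shifts are needed.
mill can't be placed before shift 3, so the schedule must run through at least shift 3.
3 works (last occupied shift: shift 3): for example mill in shift 3; anneal in shift 2; weld in shift 1; polish in shift 1; drill in shift 3; cut in shift 3.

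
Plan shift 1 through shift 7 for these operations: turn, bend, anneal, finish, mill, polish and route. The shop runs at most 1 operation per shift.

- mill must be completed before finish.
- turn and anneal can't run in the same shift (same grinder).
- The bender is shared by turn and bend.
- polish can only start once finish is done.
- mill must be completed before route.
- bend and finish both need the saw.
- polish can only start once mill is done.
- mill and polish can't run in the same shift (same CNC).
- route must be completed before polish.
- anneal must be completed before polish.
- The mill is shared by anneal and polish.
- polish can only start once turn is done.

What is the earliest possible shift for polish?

Precedence pushes polish to at least shift 3.
polish at shift 6 is achievable: route=shift 3; turn=shift 4; anneal=shift 5; finish=shift 2; mill=shift 1; bend=shift 7; polish=shift 6.
Nothing earlier works — the conflict and capacity constraints rule out every shift before shift 6.

shift 6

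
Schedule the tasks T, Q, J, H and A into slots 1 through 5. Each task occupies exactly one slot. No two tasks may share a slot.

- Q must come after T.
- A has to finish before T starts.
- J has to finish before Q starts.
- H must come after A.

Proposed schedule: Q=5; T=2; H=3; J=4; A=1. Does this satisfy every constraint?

H must come after A — holds.
No two tasks may share a slot — holds.
Q must come after T — holds.
A has to finish before T starts — holds.
J has to finish before Q starts — holds.

Valid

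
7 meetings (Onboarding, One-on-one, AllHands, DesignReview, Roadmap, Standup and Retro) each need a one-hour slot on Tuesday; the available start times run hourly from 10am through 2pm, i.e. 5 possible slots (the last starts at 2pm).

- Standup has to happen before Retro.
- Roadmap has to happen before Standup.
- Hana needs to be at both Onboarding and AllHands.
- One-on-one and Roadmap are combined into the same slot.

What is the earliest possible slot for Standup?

11am

Precedence pushes Standup to at least 11am; downstream work caps Standup at 1pm.
Standup at 11am is achievable: One-on-one=10am, Onboarding=10am, Standup=11am, Retro=12pm, AllHands=11am, Roadmap=10am, DesignReview=10am.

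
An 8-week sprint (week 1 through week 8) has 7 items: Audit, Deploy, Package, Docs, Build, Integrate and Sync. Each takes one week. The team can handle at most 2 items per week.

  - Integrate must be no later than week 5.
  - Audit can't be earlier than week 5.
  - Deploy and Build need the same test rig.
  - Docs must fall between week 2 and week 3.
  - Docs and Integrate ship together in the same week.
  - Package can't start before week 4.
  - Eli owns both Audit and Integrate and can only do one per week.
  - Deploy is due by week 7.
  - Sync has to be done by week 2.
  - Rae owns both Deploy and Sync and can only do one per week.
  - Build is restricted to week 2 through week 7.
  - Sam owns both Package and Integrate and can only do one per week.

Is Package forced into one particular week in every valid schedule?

Package can be week 4 (e.g. Integrate -> week 2, Deploy -> week 4, Docs -> week 2, Build -> week 3, Package -> week 4, Audit -> week 5, Sync -> week 1) or week 5 (e.g. Build -> week 3; Audit -> week 5; Sync -> week 1; Docs -> week 2; Deploy -> week 4; Package -> week 5; Integrate -> week 2).

No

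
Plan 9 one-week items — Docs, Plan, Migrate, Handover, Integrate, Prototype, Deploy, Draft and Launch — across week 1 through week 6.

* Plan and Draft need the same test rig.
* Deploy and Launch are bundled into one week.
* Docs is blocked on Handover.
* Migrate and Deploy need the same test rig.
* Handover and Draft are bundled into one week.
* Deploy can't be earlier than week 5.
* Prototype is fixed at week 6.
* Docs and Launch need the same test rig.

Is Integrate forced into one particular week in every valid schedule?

No

Integrate can be week 1 (e.g. Prototype=week 6; Draft=week 1; Deploy=week 5; Launch=week 5; Migrate=week 1; Handover=week 1; Plan=week 2; Docs=week 2; Integrate=week 1) or week 2 (e.g. Launch in week 5, Draft in week 1, Deploy in week 5, Handover in week 1, Migrate in week 1, Docs in week 2, Plan in week 2, Integrate in week 2, Prototype in week 6).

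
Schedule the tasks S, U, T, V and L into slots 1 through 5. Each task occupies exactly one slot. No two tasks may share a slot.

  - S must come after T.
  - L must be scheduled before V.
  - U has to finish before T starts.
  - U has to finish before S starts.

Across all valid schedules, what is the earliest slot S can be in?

3

Precedence pushes S to at least 3.
S at 3 is achievable: S=3, V=5, U=1, L=4, T=2.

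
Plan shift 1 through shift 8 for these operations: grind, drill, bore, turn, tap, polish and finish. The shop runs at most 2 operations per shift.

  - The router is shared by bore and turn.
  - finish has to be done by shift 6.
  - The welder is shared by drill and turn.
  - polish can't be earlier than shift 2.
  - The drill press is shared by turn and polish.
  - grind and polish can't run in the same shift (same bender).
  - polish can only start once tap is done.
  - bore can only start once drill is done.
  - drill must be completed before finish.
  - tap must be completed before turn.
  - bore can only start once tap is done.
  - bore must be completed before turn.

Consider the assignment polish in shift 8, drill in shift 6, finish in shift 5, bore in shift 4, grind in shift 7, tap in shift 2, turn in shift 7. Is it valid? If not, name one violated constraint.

polish can't be earlier than shift 2 — holds.
polish can only start once tap is done — holds.
The welder is shared by drill and turn — holds.
The drill press is shared by turn and polish — holds.
finish has to be done by shift 6 — holds.
grind and polish can't run in the same shift (same bender) — holds.
bore can only start once tap is done — holds.
bore can only start once drill is done — violated.
The shop runs at most 2 operations per shift — holds.
bore must be completed before turn — holds.
tap must be completed before turn — holds.
drill must be completed before finish — violated.
The router is shared by bore and turn — holds.

Invalid. bore can only start once drill is done.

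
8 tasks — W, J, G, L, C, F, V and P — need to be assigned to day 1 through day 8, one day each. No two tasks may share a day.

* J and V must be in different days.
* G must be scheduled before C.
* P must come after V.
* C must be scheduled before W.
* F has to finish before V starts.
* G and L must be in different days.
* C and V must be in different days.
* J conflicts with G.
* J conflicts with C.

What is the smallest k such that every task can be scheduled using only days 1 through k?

The precedence chain requires at least 3 distinct days.
With at most 1 per day and 8 tasks, at least 8 days are needed.
8 works (last occupied day: day 8): for example C -> day 2, G -> day 1, J -> day 7, V -> day 4, F -> day 3, L -> day 8, W -> day 5, P -> day 6.

8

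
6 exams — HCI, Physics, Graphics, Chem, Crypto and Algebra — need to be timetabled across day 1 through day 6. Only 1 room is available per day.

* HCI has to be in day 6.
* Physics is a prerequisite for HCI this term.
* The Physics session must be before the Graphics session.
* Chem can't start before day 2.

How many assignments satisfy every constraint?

Splitting on Physics: it can be day 1 (24), day 2 (12), day 3 (8), day 4 (4). Listing each branch's schedules as (HCI, Graphics, Chem, Crypto, Algebra) by day number:
Physics=day 1: (6,2,3,4,5) (6,2,3,5,4) (6,2,4,3,5) (6,2,4,5,3) (6,2,5,3,4) (6,2,5,4,3) (6,3,2,4,5) (6,3,2,5,4) (6,3,4,2,5) (6,3,4,5,2) (6,3,5,2,4) (6,3,5,4,2) (6,4,2,3,5) (6,4,2,5,3) (6,4,3,2,5) (6,4,3,5,2) (6,4,5,2,3) (6,4,5,3,2) (6,5,2,3,4) (6,5,2,4,3) (6,5,3,2,4) (6,5,3,4,2) (6,5,4,2,3) (6,5,4,3,2) — 24.
Physics=day 2: (6,3,4,1,5) (6,3,4,5,1) (6,3,5,1,4) (6,3,5,4,1) (6,4,3,1,5) (6,4,3,5,1) (6,4,5,1,3) (6,4,5,3,1) (6,5,3,1,4) (6,5,3,4,1) (6,5,4,1,3) (6,5,4,3,1) — 12.
Physics=day 3: (6,4,2,1,5) (6,4,2,5,1) (6,4,5,1,2) (6,4,5,2,1) (6,5,2,1,4) (6,5,2,4,1) (6,5,4,1,2) (6,5,4,2,1) — 8.
Physics=day 4: (6,5,2,1,3) (6,5,2,3,1) (6,5,3,1,2) (6,5,3,2,1) — 4.
Summing: 24 + 12 + 8 + 4 = 48.

48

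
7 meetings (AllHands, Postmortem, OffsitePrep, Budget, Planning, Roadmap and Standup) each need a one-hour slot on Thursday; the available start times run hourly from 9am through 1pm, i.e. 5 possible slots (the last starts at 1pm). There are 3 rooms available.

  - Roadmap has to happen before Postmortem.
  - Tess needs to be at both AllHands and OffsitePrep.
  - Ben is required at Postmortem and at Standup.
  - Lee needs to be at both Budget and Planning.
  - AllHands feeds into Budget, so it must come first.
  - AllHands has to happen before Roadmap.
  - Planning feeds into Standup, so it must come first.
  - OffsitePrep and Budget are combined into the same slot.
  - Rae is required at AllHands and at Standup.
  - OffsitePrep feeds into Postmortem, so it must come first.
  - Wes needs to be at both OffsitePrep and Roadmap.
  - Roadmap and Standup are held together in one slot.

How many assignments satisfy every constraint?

Splitting on AllHands: it can be 9am (11), 10am (4). Listing each branch's schedules as (Postmortem, OffsitePrep, Budget, Planning, Roadmap, Standup):
AllHands=9am: (12pm,10am,10am,9am,11am,11am) (12pm,11am,11am,9am,10am,10am) (1pm,10am,10am,9am,11am,11am) (1pm,10am,10am,9am,12pm,12pm) (1pm,10am,10am,11am,12pm,12pm) (1pm,11am,11am,9am,10am,10am) (1pm,11am,11am,9am,12pm,12pm) (1pm,11am,11am,10am,12pm,12pm) (1pm,12pm,12pm,9am,10am,10am) (1pm,12pm,12pm,9am,11am,11am) (1pm,12pm,12pm,10am,11am,11am) — 11.
AllHands=10am: (1pm,11am,11am,9am,12pm,12pm) (1pm,11am,11am,10am,12pm,12pm) (1pm,12pm,12pm,9am,11am,11am) (1pm,12pm,12pm,10am,11am,11am) — 4.
Summing: 11 + 4 = 15.

15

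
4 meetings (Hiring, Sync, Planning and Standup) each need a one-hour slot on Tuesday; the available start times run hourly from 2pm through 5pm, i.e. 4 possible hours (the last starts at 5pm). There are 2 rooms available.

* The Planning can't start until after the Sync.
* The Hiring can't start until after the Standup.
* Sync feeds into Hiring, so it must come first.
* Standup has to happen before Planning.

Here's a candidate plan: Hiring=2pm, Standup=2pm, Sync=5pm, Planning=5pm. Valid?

No. Sync feeds into Hiring, so it must come first is not satisfied.

The Hiring can't start until after the Standup — violated.
Sync feeds into Hiring, so it must come first — violated.
The Planning can't start until after the Sync — violated.
There are 2 rooms available — holds.
Standup has to happen before Planning — holds.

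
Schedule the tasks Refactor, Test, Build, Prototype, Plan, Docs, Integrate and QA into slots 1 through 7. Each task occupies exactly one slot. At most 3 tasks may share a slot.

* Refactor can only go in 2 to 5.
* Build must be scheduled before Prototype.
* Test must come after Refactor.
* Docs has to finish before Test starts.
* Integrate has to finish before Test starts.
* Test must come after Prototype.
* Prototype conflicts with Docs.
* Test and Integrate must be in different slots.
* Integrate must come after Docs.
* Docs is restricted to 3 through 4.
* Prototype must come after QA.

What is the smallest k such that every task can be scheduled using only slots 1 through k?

The precedence chain requires at least 3 distinct slots.
With at most 3 per slot and 8 tasks, at least 3 slots are needed.
Propagating the time windows through the other constraints, Test can't land before 5, so the schedule must run through at least slot 5.
5 works (last occupied slot: 5): for example Test=5; QA=1; Integrate=4; Build=1; Refactor=2; Plan=1; Prototype=2; Docs=3.

5 slots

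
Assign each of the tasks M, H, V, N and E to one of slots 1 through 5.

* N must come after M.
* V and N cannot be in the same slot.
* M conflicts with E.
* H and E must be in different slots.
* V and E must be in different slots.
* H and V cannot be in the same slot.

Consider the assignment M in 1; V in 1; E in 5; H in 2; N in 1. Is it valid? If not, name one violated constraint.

No — it violates: V and N cannot be in the same slot

V and N cannot be in the same slot — violated.
V and E must be in different slots — holds.
H and E must be in different slots — holds.
N must come after M — violated.
H and V cannot be in the same slot — holds.
M conflicts with E — holds.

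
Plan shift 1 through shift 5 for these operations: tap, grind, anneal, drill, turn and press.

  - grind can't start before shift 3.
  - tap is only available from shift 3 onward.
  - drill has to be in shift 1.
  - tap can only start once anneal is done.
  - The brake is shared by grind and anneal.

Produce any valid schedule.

press -> shift 1; drill -> shift 1; grind -> shift 3; anneal -> shift 1; turn -> shift 1; tap -> shift 3

Checking: anneal(shift 1) before tap(shift 3); grind(shift 3) != anneal(shift 1); tap=shift 3 in [shift 3,shift 5]; grind=shift 3 in [shift 3,shift 5]; drill=shift 1 in [shift 1,shift 1].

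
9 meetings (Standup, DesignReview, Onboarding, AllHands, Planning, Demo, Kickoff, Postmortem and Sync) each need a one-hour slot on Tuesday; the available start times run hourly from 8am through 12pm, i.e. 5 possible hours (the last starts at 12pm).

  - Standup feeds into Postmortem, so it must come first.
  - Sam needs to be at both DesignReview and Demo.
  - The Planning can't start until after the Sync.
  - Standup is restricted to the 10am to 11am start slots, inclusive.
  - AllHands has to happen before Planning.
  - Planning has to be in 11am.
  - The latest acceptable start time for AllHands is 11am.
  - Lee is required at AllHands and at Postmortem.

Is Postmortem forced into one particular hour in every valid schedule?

No

Postmortem can be 11am (e.g. Postmortem -> 11am; AllHands -> 8am; Standup -> 10am; Sync -> 8am; DesignReview -> 8am; Onboarding -> 8am; Demo -> 9am; Planning -> 11am; Kickoff -> 8am) or 12pm (e.g. Sync=8am, Kickoff=8am, Planning=11am, AllHands=8am, Postmortem=12pm, Standup=10am, DesignReview=8am, Demo=9am, Onboarding=8am).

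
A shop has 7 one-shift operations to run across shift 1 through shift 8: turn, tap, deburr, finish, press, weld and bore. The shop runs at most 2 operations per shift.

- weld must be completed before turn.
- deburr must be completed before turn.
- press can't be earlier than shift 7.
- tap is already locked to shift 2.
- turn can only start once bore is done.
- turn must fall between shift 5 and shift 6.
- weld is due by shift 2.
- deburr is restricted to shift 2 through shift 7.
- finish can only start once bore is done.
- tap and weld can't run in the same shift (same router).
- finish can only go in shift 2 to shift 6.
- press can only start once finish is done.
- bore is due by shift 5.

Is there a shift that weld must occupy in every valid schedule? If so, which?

weld's window is shift 1–shift 2.
tap is fixed at shift 2, and weld can't share a shift with tap.
So weld must be shift 1.

shift 1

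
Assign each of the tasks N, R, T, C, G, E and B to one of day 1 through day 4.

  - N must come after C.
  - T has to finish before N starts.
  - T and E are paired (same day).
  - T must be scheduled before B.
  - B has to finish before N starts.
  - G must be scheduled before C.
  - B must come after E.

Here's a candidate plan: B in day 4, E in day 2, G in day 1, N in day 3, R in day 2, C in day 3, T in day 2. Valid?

T and E are paired (same day) — holds.
T must be scheduled before B — holds.
G must be scheduled before C — holds.
T has to finish before N starts — holds.
B must come after E — holds.
N must come after C — violated.
B has to finish before N starts — violated.

No — it violates: B has to finish before N starts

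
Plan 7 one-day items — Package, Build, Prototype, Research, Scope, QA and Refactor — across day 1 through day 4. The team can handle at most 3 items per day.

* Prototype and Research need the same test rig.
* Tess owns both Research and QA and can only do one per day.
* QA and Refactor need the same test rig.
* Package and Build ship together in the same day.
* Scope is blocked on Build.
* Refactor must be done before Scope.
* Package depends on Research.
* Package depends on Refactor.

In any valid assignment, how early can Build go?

day 2

Build must be in the same day as Package, which can't be before day 2, so Build is at least day 2; downstream work caps Build at day 3.
Build at day 2 is achievable: Refactor=day 1, Prototype=day 2, Package=day 2, Scope=day 3, Build=day 2, Research=day 1, QA=day 3.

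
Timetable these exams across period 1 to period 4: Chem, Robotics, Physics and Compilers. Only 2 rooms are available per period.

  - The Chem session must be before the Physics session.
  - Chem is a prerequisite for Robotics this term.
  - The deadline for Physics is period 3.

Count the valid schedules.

Splitting on Chem: it can be period 1 (22), period 2 (7). Listing each branch's schedules as (Robotics, Physics, Compilers) by period number:
Chem=period 1: (2,2,1) (2,2,3) (2,2,4) (2,3,1) (2,3,2) (2,3,3) (2,3,4) (3,2,1) (3,2,2) (3,2,3) (3,2,4) (3,3,1) (3,3,2) (3,3,4) (4,2,1) (4,2,2) (4,2,3) (4,2,4) (4,3,1) (4,3,2) (4,3,3) (4,3,4) — 22.
Chem=period 2: (3,3,1) (3,3,2) (3,3,4) (4,3,1) (4,3,2) (4,3,3) (4,3,4) — 7.
Summing: 22 + 7 = 29.

29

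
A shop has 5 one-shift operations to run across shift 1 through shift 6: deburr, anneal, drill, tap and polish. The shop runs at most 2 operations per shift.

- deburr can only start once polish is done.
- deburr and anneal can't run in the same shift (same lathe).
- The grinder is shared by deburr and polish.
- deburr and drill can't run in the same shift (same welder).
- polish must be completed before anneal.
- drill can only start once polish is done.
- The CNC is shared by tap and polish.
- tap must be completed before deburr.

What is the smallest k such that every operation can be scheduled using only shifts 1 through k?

The precedence chain requires at least 2 distinct shifts.
With at most 2 per shift and 5 operations, at least 3 shifts are needed.
Could 3 shifts be enough, i.e. nothing placed later than shift 3? First, deburr must come after tap (at shift 1 or later) → {shift 2, shift 3}; tap must come before deburr (at shift 3 or earlier) → {shift 1, shift 2}; drill must come after polish (at shift 1 or later) → {shift 2, shift 3}; polish must come before drill (at shift 3 or earlier) → {shift 1, shift 2}; anneal must come after polish (at shift 1 or later) → {shift 2, shift 3}. deburr could then only be at {shift 2, shift 3}; try each:
- suppose deburr is at shift 2; tap must come before deburr (at shift 2 or earlier) → {shift 1}; polish must come before deburr (at shift 2 or earlier) → {shift 1}; polish can't share with tap (shift 1) → nothing is left.
- suppose deburr is at shift 3; anneal can't share with deburr (shift 3) → {shift 2}; drill can't share with deburr (shift 3) → {shift 2}; tap can't use shift 2, already full with anneal and drill (limit 2) → {shift 1}; polish can't use shift 2, already full with anneal and drill (limit 2) → {shift 1}; polish can't share with tap (shift 1) → nothing is left.
Every option fails, so 3 shifts is not enough.
4 works (last occupied shift: shift 4): for example tap=shift 2, polish=shift 1, anneal=shift 2, drill=shift 4, deburr=shift 3.

4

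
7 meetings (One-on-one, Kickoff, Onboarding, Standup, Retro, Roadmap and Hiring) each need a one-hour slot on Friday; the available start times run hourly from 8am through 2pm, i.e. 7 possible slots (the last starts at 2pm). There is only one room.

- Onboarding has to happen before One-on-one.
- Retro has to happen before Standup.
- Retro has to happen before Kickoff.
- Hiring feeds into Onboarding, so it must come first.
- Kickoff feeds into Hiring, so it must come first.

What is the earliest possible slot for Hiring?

Precedence pushes Hiring to at least 10am; downstream work caps Hiring at 12pm.
Hiring at 10am is achievable: One-on-one=12pm; Retro=8am; Standup=1pm; Hiring=10am; Roadmap=2pm; Onboarding=11am; Kickoff=9am.

10am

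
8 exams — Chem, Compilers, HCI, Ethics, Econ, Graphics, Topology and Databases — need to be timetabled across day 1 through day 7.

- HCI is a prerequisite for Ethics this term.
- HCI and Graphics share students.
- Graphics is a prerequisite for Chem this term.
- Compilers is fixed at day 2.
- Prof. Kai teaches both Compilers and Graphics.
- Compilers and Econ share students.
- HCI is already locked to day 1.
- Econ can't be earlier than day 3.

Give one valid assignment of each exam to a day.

Compilers=day 2; HCI=day 1; Graphics=day 3; Databases=day 1; Chem=day 4; Econ=day 3; Ethics=day 2; Topology=day 1

Checking: HCI(day 1) before Ethics(day 2); Graphics(day 3) before Chem(day 4); HCI(day 1) != Graphics(day 3); Compilers(day 2) != Econ(day 3); Compilers(day 2) != Graphics(day 3); Compilers=day 2 in [day 2,day 2]; Econ=day 3 in [day 3,day 7]; HCI=day 1 in [day 1,day 1].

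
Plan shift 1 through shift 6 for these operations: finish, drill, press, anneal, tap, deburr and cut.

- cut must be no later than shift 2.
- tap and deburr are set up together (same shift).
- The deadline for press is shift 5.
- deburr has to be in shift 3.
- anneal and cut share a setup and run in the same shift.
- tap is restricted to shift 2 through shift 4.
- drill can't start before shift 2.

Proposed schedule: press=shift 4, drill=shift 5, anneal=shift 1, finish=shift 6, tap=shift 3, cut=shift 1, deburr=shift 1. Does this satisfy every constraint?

anneal and cut share a setup and run in the same shift — holds.
The deadline for press is shift 5 — holds.
tap and deburr are set up together (same shift) — violated.
drill can't start before shift 2 — holds.
cut must be no later than shift 2 — holds.
tap is restricted to shift 2 through shift 4 — holds.
deburr has to be in shift 3 — violated.

Invalid. tap and deburr are set up together (same shift).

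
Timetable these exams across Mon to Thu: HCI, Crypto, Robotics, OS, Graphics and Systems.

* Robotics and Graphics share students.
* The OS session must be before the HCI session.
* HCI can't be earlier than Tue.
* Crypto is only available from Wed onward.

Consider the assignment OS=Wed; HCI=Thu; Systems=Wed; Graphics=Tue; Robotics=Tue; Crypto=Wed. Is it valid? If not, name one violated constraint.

No — it violates: Robotics and Graphics share students

The OS session must be before the HCI session — holds.
Crypto is only available from Wed onward — holds.
Robotics and Graphics share students — violated.
HCI can't be earlier than Tue — holds.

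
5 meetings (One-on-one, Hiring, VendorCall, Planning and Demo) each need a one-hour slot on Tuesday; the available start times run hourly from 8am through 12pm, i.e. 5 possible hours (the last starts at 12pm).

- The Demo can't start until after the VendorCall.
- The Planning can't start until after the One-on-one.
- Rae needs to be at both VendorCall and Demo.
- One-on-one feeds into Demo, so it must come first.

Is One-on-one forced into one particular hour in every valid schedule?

No

One-on-one can be 8am (e.g. Demo in 9am, Planning in 9am, Hiring in 8am, VendorCall in 8am, One-on-one in 8am) or 9am (e.g. VendorCall=8am; Demo=10am; Planning=10am; Hiring=8am; One-on-one=9am).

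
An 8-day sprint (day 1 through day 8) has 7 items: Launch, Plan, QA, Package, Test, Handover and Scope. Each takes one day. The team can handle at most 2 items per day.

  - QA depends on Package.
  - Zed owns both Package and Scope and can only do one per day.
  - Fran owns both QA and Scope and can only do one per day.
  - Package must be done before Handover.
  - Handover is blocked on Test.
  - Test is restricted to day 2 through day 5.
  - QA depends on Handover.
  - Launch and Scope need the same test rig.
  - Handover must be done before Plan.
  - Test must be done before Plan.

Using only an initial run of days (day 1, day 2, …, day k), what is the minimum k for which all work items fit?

The precedence chain requires at least 3 distinct days.
With at most 2 per day and 7 work items, at least 4 days are needed.
Propagating the time windows through the other constraints, Plan can't land before day 4, so the schedule must run through at least day 4.
4 works (last occupied day: day 4): for example Scope=day 2, Handover=day 3, Launch=day 1, Plan=day 4, Test=day 2, QA=day 4, Package=day 1.

4 days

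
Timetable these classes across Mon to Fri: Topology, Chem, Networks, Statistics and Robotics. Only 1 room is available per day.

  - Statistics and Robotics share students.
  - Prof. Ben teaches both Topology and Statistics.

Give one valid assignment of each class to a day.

Topology in Mon; Robotics in Fri; Chem in Tue; Networks in Wed; Statistics in Thu

Checking: Statistics(Thu) != Robotics(Fri); Topology(Mon) != Statistics(Thu); max 1 per day (cap 1).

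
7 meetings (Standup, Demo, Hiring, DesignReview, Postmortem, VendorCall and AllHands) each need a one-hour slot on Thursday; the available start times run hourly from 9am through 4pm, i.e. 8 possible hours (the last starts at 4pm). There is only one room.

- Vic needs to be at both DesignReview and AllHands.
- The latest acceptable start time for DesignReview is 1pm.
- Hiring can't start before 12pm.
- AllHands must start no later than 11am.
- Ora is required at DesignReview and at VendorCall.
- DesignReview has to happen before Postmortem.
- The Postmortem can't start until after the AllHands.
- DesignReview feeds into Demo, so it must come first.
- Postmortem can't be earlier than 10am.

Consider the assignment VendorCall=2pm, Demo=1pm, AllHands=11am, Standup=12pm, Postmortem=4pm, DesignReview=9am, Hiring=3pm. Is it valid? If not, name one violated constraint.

Yes

DesignReview feeds into Demo, so it must come first — holds.
AllHands must start no later than 11am — holds.
There is only one room — holds.
Vic needs to be at both DesignReview and AllHands — holds.
DesignReview has to happen before Postmortem — holds.
The Postmortem can't start until after the AllHands — holds.
Hiring can't start before 12pm — holds.
Postmortem can't be earlier than 10am — holds.
Ora is required at DesignReview and at VendorCall — holds.
The latest acceptable start time for DesignReview is 1pm — holds.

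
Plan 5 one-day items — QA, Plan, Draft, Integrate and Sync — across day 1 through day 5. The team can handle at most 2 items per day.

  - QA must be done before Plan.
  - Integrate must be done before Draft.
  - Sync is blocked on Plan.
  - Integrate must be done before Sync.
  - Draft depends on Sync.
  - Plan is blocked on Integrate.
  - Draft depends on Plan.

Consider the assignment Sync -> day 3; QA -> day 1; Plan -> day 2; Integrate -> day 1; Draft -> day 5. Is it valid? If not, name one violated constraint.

Valid

Plan is blocked on Integrate — holds.
QA must be done before Plan — holds.
The team can handle at most 2 items per day — holds.
Draft depends on Sync — holds.
Integrate must be done before Draft — holds.
Draft depends on Plan — holds.
Sync is blocked on Plan — holds.
Integrate must be done before Sync — holds.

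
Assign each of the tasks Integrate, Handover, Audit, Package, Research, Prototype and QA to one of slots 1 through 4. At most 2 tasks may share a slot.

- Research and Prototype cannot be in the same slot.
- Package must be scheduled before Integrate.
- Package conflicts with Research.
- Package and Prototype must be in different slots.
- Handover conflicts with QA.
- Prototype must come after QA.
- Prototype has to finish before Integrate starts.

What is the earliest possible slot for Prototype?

2

Precedence pushes Prototype to at least 2; downstream work caps Prototype at 3.
Prototype at 2 is achievable: Handover=2; Package=1; QA=1; Audit=3; Research=4; Integrate=3; Prototype=2.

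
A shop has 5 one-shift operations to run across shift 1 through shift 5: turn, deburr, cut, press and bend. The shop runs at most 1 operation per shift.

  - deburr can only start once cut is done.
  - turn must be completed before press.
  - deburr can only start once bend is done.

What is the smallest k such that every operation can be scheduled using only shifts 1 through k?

5

The precedence chain requires at least 2 distinct shifts.
With at most 1 per shift and 5 operations, at least 5 shifts are needed.
5 works (last occupied shift: shift 5): for example press in shift 5, cut in shift 1, bend in shift 2, turn in shift 4, deburr in shift 3.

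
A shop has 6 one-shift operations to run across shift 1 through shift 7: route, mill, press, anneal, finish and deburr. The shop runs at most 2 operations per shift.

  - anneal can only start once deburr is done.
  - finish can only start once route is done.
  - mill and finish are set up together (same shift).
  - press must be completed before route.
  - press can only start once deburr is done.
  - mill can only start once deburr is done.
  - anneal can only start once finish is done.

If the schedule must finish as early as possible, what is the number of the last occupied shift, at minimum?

The precedence chain requires at least 5 distinct shifts.
With at most 2 per shift and 6 operations, at least 3 shifts are needed.
5 works (last occupied shift: shift 5): for example anneal -> shift 5, press -> shift 2, finish -> shift 4, mill -> shift 4, deburr -> shift 1, route -> shift 3.

5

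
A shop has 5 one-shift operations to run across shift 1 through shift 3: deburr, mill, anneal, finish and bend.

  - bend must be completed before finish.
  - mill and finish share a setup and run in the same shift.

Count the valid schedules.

Splitting on deburr: it can be shift 1 (9), shift 2 (9), shift 3 (9). Listing each branch's schedules as (mill, anneal, finish, bend) by shift number:
deburr=shift 1: (2,1,2,1) (2,2,2,1) (2,3,2,1) (3,1,3,1) (3,1,3,2) (3,2,3,1) (3,2,3,2) (3,3,3,1) (3,3,3,2) — 9.
deburr=shift 2: (2,1,2,1) (2,2,2,1) (2,3,2,1) (3,1,3,1) (3,1,3,2) (3,2,3,1) (3,2,3,2) (3,3,3,1) (3,3,3,2) — 9.
deburr=shift 3: (2,1,2,1) (2,2,2,1) (2,3,2,1) (3,1,3,1) (3,1,3,2) (3,2,3,1) (3,2,3,2) (3,3,3,1) (3,3,3,2) — 9.
Summing: 9 + 9 + 9 = 27.

27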